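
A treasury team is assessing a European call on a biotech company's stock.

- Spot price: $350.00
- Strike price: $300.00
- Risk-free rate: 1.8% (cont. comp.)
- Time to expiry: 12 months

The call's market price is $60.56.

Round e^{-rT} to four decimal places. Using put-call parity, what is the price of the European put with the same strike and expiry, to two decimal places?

$5.22

e^(−rT) = e^(−0.018·1) = 0.9822
Put-call parity: C − P = S − K·e^(−rT) = 350 − 300·0.9822 = 350 − 294.6600 = 55.3400
P = C − (C − P) = 60.56 − (55.3400) = 5.2200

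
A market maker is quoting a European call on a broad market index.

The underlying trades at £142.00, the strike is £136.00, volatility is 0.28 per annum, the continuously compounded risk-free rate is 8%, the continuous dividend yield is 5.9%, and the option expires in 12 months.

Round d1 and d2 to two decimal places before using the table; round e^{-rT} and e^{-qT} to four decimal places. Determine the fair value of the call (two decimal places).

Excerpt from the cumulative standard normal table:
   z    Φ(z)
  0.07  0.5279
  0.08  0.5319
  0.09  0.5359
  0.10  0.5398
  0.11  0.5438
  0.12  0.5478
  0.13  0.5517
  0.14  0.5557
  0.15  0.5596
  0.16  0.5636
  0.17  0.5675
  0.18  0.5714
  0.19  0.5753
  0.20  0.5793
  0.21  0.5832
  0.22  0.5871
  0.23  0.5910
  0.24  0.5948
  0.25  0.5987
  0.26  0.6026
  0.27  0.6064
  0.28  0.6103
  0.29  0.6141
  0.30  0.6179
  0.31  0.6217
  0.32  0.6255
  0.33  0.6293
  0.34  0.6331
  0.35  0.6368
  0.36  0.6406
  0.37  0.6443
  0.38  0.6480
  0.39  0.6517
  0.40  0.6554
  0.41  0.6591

£18.97

σ√T = 0.28·√1 = 0.2800
d₁ = [ln(142/136) + (0.08 − 0.059 + ½·0.28²)·1] / (σ√T) = (0.0432 + 0.0602) / 0.2800 = 0.3692 → 0.37
d₂ = 0.3692 − 0.2800 = 0.0892 → 0.09
e^(−qT) = e^(−0.059·1) = 0.9427;  e^(−rT) = e^(−0.08·1) = 0.9231
N(d₁) = N(0.37) = 0.6443;  N(d₂) = N(0.09) = 0.5359
C = 142·0.9427·0.6443 − 136·0.9231·0.5359 = 86.2482 − 67.2777 = 18.9704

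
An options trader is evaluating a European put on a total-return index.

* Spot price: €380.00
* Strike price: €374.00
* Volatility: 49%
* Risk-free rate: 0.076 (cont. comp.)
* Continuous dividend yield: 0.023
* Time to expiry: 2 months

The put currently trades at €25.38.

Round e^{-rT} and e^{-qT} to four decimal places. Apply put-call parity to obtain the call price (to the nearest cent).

exp(−qT) = exp(−0.023·0.1667) = 0.9962;  exp(−rT) = exp(−0.076·0.1667) = 0.9874
Put-call parity: C − P = S·e^(−qT) − K·e^(−rT) = 380·0.9962 − 374·0.9874 = 378.5560 − 369.2876 = 9.2684
C = P + (C − P) = 25.38 + (9.2684) = 34.6484

€34.65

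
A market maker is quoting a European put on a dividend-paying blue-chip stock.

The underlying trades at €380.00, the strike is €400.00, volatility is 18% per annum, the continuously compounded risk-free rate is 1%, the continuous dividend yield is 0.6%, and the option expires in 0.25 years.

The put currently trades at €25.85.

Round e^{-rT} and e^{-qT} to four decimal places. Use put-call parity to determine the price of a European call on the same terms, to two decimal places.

€6.28

e^(−qT) = e^(−0.006·0.25) = 0.9985;  e^(−rT) = e^(−0.01·0.25) = 0.9975
Put-call parity: C − P = S·e^(−qT) − K·e^(−rT) = 380·0.9985 − 400·0.9975 = 379.4300 − 399.0000 = -19.5700
C = P + (C − P) = 25.85 + (-19.5700) = 6.2800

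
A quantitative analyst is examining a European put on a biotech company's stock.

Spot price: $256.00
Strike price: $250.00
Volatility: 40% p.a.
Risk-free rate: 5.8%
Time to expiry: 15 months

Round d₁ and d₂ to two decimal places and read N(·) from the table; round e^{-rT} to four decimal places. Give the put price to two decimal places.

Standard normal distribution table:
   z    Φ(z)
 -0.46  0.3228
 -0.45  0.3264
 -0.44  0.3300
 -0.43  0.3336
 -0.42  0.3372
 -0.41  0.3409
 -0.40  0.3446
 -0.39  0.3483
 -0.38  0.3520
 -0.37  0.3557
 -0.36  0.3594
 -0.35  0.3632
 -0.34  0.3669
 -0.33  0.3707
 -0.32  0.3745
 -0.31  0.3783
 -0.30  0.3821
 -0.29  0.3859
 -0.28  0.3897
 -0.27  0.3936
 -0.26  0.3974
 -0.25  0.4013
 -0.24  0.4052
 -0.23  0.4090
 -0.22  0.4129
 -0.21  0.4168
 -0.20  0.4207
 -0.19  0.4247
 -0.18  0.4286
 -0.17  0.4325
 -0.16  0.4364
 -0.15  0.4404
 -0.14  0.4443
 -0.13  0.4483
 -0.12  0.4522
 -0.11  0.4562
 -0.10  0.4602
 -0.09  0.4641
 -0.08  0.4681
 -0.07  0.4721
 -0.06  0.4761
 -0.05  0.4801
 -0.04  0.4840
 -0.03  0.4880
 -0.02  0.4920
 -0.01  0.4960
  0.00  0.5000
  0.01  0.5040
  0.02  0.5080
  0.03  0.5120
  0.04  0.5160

$32.71

σ√T = 0.4·√1.25 = 0.4472
ln(S/K) + (r + σ²/2)T = ln(256/250) + (0.058 + 0.4²/2)·1.25 = 0.0237 + 0.1725 = 0.1962
d₁ = 0.1962 / 0.4472 = 0.4388 ≈ 0.44
d₂ = d₁ − σ√T = 0.4388 − 0.4472 = -0.0085 ≈ -0.01
e^(−rT) = e^(−0.058·1.25) = 0.9301
N(−d₂) = N(0.01) = 0.5040;  N(−d₁) = N(-0.44) = 0.3300
P = 250·0.9301·0.5040 − 256·0.3300 = 117.1926 − 84.4800 = 32.7126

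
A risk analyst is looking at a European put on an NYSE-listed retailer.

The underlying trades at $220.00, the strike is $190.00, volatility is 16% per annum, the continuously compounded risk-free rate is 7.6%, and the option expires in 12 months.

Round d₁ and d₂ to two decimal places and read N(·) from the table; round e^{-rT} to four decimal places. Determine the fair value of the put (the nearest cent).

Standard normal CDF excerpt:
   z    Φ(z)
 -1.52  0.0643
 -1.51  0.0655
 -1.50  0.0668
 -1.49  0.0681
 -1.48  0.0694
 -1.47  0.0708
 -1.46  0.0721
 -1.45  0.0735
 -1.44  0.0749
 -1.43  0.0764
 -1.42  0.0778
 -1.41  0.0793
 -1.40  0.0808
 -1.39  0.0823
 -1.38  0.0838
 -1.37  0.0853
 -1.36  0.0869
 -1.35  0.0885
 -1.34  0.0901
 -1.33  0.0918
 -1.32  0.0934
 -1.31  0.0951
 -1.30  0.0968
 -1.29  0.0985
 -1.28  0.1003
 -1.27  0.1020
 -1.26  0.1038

$1.17

σ√T = 0.16·√1 = 0.1600
d₁ = [ln(220/190) + (0.076 + 0.16²/2)·1] / 0.1600 = [0.1466 + 0.0888] / 0.1600 = 1.4713 ⇒ 1.47
d₂ = d₁ − σ√T = 1.4713 − 0.1600 = 1.3113 ⇒ 1.31
e^(−rT) = e^(−0.076·1) = 0.9268
N(−d₂) = N(-1.31) = 0.0951;  N(−d₁) = N(-1.47) = 0.0708
P = 190·0.9268·0.0951 − 220·0.0708 = 16.7463 − 15.5760 = 1.1703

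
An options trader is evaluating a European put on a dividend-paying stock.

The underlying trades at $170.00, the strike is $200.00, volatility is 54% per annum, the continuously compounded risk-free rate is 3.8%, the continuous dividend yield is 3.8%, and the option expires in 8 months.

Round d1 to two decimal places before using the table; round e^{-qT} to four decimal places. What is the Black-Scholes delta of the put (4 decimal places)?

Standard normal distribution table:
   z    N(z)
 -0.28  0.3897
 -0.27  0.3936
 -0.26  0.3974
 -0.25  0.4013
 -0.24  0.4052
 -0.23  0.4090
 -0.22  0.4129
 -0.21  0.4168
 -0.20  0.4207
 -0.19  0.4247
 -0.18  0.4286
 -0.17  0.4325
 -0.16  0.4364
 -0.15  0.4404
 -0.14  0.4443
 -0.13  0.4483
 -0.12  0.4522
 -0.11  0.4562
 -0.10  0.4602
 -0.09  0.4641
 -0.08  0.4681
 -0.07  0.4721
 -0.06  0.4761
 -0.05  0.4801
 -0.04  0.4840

σ√T = 0.54·√0.6667 = 0.4409
ln(S/K) + (r − q + σ²/2)T = ln(170/200) + (0.038 − 0.038 + 0.54²/2)·0.6667 = -0.1625 + 0.0972 = -0.0653
d₁ = -0.0653 / 0.4409 = -0.1481 which rounds to -0.15
N(d₁) = N(-0.15) = 0.4404
Δ_put = e^(−qT)·(N(d₁) − 1) = 0.9750·(0.4404 − 1) = -0.5456

-0.5456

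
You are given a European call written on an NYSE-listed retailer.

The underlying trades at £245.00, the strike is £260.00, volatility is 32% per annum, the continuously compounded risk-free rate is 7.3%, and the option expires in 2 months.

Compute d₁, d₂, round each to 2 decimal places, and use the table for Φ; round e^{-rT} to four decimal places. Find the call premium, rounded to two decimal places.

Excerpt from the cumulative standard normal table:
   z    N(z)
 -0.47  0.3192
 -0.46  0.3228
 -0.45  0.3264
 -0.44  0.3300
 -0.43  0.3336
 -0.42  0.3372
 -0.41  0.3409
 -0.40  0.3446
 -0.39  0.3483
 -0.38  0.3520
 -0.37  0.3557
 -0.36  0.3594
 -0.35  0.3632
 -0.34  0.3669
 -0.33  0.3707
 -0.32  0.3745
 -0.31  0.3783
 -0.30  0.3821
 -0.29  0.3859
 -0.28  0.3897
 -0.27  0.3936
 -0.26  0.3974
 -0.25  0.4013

σ√T = 0.32·√0.1667 = 0.1306
d₁ = [ln(245/260) + (0.073 + ½·0.32²)·0.1667] / (σ√T) = (-0.0594 + 0.0207) / 0.1306 = -0.2964 → -0.30
d₂ = -0.2964 − 0.1306 = -0.4271 → -0.43
exp(−rT) = exp(−0.073·0.1667) = 0.9879
N(d₁) = N(-0.30) = 0.3821;  N(d₂) = N(-0.43) = 0.3336
C = 245·0.3821 − 260·0.9879·0.3336 = 93.6145 − 85.6865 = 7.9280

£7.93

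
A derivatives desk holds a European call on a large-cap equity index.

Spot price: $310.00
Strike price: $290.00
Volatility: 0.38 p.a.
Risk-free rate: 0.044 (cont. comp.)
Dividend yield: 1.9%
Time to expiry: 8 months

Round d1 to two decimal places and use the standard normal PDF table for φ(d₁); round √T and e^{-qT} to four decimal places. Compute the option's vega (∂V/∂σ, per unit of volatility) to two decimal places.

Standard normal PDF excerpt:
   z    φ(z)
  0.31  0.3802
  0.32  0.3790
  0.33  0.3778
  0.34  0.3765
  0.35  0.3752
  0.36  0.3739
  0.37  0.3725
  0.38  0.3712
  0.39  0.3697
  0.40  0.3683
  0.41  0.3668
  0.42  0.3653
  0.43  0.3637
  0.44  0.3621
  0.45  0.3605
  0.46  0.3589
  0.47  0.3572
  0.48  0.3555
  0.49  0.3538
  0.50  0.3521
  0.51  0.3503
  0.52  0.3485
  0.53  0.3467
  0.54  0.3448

T = 0.6667;  σ√T = 0.3103
d₁ = [ln(310/290) + (0.044 − 0.019 + 0.38²/2)·0.6667] / 0.3103 = [0.0667 + 0.0648] / 0.3103 = 0.4238 → 0.42
√T = √0.6667 = 0.8165
φ(d₁) = φ(0.42) = 0.3653
e^(−qT) = e^(−0.019·0.6667) = 0.9874
vega = S·e^(−qT)·φ(d₁)·√T = 310·0.9874·0.3653·0.8165 = 91.2979

91.30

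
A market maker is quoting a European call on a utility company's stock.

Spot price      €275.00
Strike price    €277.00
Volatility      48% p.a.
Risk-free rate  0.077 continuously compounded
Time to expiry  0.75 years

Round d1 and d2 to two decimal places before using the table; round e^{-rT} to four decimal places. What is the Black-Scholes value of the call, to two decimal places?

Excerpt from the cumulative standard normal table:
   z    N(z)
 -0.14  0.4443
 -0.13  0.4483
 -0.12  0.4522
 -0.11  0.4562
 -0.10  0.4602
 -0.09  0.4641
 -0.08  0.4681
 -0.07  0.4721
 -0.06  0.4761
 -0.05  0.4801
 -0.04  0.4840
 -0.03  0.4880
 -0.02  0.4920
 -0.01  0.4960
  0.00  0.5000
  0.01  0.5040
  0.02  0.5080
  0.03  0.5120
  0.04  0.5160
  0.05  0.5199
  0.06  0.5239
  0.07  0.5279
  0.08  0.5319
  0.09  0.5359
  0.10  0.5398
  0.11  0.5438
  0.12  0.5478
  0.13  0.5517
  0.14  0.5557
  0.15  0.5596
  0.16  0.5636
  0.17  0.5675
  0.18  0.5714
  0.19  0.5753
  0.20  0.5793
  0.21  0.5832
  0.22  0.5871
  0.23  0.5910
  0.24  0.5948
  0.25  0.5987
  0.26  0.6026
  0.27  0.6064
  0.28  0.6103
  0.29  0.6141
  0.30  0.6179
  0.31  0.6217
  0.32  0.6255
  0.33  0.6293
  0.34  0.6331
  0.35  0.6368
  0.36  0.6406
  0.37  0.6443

€51.71

σ√T = 0.48 × 0.8660 = 0.4157
d₁ = [ln(275/277) + (0.077 + ½·0.48²)·0.75] / (σ√T) = (-0.0072 + 0.1442) / 0.4157 = 0.3293 ≈ 0.33
d₂ = 0.3293 − 0.4157 = -0.0864 ≈ -0.09
exp(−rT) = exp(−0.077·0.75) = 0.9439
N(d₁) = N(0.33) = 0.6293;  N(d₂) = N(-0.09) = 0.4641
C = 275·0.6293 − 277·0.9439·0.4641 = 173.0575 − 121.3437 = 51.7138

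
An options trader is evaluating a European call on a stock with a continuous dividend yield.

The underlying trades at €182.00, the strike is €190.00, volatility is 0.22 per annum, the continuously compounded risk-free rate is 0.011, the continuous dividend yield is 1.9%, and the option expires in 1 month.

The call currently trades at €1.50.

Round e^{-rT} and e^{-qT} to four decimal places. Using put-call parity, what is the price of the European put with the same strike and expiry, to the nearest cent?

€9.62

e^(−qT) = e^(−0.019·0.08333) = 0.9984;  e^(−rT) = e^(−0.011·0.08333) = 0.9991
Put-call parity: C − P = S·e^(−qT) − K·e^(−rT) = 182·0.9984 − 190·0.9991 = 181.7088 − 189.8290 = -8.1202
P = C − (C − P) = 1.50 − (-8.1202) = 9.6202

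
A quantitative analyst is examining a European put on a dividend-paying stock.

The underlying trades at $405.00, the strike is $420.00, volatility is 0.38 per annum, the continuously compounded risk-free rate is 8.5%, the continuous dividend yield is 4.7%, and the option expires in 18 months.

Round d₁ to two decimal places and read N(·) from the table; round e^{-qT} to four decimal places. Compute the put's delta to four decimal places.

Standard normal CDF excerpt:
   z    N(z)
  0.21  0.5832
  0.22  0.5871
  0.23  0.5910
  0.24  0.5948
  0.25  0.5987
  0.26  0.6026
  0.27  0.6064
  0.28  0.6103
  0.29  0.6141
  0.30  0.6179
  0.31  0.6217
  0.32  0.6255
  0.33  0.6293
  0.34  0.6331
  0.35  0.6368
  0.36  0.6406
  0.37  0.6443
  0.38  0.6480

-0.3632

σ√T = 0.38·√1.5 = 0.4654
ln(S/K) + (r − q + σ²/2)T = ln(405/420) + (0.085 − 0.047 + 0.38²/2)·1.5 = -0.0364 + 0.1653 = 0.1289
d₁ = 0.1289 / 0.4654 = 0.2770 ⇒ 0.28
N(d₁) = N(0.28) = 0.6103
Δ_put = exp(−qT)·(N(d₁) − 1) = 0.9319·(0.6103 − 1) = -0.3632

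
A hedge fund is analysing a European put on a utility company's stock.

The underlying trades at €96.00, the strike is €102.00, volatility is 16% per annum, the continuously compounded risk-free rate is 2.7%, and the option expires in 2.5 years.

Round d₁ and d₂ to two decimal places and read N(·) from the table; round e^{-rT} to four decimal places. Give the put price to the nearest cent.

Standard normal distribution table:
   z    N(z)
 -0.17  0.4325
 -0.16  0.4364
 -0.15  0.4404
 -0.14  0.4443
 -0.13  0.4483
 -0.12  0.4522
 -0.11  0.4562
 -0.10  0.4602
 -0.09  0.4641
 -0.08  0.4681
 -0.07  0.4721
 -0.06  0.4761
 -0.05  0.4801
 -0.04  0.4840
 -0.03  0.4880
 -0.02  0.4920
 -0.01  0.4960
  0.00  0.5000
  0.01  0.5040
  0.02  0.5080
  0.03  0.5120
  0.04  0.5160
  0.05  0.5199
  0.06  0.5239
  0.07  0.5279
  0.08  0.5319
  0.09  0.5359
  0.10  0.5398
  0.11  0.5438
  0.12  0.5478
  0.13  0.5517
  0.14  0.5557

€9.19

σ√T = 0.16·√2.5 = 0.2530
d₁ = [ln(96/102) + (0.027 + 0.16²/2)·2.5] / 0.2530 = [-0.0606 + 0.0995] / 0.2530 = 0.1537 which rounds to 0.15
d₂ = d₁ − σ√T = 0.1537 − 0.2530 = -0.0993 which rounds to -0.10
e^(−rT) = e^(−0.027·2.5) = 0.9347
N(−d₂) = N(0.10) = 0.5398;  N(−d₁) = N(-0.15) = 0.4404
P = 102·0.9347·0.5398 − 96·0.4404 = 51.4642 − 42.2784 = 9.1858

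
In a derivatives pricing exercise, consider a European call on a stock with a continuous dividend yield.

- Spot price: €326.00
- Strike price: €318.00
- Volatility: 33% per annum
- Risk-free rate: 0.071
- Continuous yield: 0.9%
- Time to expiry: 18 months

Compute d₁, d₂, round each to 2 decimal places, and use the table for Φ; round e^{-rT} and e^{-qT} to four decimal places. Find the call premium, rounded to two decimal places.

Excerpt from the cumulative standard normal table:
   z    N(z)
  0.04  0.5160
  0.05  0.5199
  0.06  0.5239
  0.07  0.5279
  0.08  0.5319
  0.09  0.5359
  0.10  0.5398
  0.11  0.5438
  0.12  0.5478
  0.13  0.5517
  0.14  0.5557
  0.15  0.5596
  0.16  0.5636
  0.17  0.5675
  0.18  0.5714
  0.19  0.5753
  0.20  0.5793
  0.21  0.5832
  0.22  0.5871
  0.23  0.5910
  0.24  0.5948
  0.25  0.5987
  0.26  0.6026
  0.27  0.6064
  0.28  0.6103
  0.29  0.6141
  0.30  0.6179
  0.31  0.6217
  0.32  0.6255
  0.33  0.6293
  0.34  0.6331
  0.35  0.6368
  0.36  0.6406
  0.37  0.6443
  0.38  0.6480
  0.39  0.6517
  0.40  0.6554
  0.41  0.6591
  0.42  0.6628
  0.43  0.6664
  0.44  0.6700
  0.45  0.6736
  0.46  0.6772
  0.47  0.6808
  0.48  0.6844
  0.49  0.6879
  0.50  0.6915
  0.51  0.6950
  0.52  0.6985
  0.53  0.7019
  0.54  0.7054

σ√T = 0.33·√1.5 = 0.4042
d₁ = [ln(326/318) + (0.071 − 0.009 + ½·0.33²)·1.5] / (σ√T) = (0.0248 + 0.1747) / 0.4042 = 0.4937 ⇒ 0.49
d₂ = 0.4937 − 0.4042 = 0.0895 ⇒ 0.09
exp(−qT) = exp(−0.009·1.5) = 0.9866;  exp(−rT) = exp(−0.071·1.5) = 0.8990
N(d₁) = N(0.49) = 0.6879;  N(d₂) = N(0.09) = 0.5359
C = 326·0.9866·0.6879 − 318·0.8990·0.5359 = 221.2504 − 153.2042 = 68.0462

€68.05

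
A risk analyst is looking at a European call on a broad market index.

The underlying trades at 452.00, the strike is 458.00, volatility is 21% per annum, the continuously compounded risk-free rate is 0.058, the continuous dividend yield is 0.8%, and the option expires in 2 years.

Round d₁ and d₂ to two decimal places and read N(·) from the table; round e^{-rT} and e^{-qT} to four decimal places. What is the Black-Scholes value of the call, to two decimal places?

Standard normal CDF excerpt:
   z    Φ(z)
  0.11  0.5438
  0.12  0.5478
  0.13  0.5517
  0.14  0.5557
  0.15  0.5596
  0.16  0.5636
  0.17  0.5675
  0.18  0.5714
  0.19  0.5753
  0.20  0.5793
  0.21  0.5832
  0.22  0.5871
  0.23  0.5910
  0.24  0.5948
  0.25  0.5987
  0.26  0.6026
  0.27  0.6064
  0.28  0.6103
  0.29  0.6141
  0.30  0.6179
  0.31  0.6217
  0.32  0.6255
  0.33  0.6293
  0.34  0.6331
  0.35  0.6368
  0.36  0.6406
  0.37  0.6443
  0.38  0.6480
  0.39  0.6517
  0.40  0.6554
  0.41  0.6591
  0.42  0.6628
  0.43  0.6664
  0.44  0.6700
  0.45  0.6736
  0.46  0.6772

71.38

σ√T = 0.21·√2 = 0.2970
d₁ = [ln(452/458) + (0.058 − 0.008 + ½·0.21²)·2] / (σ√T) = (-0.0132 + 0.1441) / 0.2970 = 0.4408 → 0.44
d₂ = 0.4408 − 0.2970 = 0.1438 → 0.14
e^(−qT) = e^(−0.008·2) = 0.9841;  e^(−rT) = e^(−0.058·2) = 0.8905
N(d₁) = N(0.44) = 0.6700;  N(d₂) = N(0.14) = 0.5557
C = 452·0.9841·0.6700 − 458·0.8905·0.5557 = 298.0248 − 226.6417 = 71.3832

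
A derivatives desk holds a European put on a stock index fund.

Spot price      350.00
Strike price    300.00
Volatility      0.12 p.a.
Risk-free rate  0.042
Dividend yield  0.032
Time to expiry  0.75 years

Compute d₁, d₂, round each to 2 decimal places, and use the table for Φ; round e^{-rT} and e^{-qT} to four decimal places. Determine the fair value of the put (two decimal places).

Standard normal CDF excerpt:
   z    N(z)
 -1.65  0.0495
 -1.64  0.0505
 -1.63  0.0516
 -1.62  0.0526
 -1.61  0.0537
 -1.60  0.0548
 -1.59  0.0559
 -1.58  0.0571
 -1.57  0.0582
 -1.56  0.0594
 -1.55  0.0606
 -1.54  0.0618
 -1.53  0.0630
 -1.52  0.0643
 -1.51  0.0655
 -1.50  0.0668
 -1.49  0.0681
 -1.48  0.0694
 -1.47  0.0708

T = 0.75;  σ√T = 0.1039
ln(S/K) + (r − q + σ²/2)T = ln(350/300) + (0.042 − 0.032 + 0.12²/2)·0.75 = 0.1542 + 0.0129 = 0.1671
d₁ = 0.1671 / 0.1039 = 1.6074 ≈ 1.61
d₂ = d₁ − σ√T = 1.6074 − 0.1039 = 1.5035 ≈ 1.50
exp(−qT) = exp(−0.032·0.75) = 0.9763;  exp(−rT) = exp(−0.042·0.75) = 0.9690
N(−d₂) = N(-1.50) = 0.0668;  N(−d₁) = N(-1.61) = 0.0537
P = 300·0.9690·0.0668 − 350·0.9763·0.0537 = 19.4188 − 18.3496 = 1.0692

1.07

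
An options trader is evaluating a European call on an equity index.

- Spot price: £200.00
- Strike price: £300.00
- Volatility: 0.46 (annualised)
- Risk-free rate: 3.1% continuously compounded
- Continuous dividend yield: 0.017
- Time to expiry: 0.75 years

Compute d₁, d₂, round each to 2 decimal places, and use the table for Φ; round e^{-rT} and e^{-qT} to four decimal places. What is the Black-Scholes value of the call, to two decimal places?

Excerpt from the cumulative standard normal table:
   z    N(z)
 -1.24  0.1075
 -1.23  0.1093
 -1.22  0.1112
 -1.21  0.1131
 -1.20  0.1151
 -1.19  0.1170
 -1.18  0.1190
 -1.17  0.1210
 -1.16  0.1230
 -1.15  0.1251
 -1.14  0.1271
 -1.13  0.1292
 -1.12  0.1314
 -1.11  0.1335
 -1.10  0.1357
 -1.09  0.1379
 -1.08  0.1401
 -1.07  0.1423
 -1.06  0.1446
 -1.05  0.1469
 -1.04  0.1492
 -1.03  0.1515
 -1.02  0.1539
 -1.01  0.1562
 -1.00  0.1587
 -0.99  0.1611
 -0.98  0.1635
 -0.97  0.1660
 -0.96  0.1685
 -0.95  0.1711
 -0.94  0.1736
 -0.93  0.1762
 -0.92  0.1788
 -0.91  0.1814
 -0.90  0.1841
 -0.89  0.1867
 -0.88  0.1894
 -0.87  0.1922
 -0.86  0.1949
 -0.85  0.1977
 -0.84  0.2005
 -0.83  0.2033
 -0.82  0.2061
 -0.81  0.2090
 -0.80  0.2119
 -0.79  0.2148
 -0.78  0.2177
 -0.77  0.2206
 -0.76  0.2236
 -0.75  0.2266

£8.12

T = 0.75;  σ√T = 0.3984
ln(S/K) + (r − q + σ²/2)T = ln(200/300) + (0.031 − 0.017 + 0.46²/2)·0.75 = -0.4055 + 0.0898 = -0.3156
d₁ = -0.3156 / 0.3984 = -0.7923 which rounds to -0.79
d₂ = d₁ − σ√T = -0.7923 − 0.3984 = -1.1906 which rounds to -1.19
e^(−qT) = e^(−0.017·0.75) = 0.9873;  e^(−rT) = e^(−0.031·0.75) = 0.9770
N(d₁) = N(-0.79) = 0.2148;  N(d₂) = N(-1.19) = 0.1170
C = 200·0.9873·0.2148 − 300·0.9770·0.1170 = 42.4144 − 34.2927 = 8.1217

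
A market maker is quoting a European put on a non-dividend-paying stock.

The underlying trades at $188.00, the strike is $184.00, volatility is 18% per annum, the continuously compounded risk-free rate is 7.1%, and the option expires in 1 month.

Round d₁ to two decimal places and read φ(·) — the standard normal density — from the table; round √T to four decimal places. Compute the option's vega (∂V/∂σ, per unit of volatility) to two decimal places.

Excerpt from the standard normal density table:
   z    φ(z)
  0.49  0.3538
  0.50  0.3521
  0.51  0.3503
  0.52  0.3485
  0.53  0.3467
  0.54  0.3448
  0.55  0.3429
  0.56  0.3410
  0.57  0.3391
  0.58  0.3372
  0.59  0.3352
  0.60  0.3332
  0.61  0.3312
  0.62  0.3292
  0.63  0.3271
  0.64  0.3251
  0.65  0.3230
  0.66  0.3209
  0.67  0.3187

18.61

σ√T = 0.18 × 0.2887 = 0.0520
d₁ = [ln(188/184) + (0.071 + ½·0.18²)·0.08333] / (σ√T) = (0.0215 + 0.0073) / 0.0520 = 0.5537 → 0.55
√T = √0.08333 = 0.2887
φ(d₁) = φ(0.55) = 0.3429
vega = S·φ(d₁)·√T = 188·0.3429·0.2887 = 18.6111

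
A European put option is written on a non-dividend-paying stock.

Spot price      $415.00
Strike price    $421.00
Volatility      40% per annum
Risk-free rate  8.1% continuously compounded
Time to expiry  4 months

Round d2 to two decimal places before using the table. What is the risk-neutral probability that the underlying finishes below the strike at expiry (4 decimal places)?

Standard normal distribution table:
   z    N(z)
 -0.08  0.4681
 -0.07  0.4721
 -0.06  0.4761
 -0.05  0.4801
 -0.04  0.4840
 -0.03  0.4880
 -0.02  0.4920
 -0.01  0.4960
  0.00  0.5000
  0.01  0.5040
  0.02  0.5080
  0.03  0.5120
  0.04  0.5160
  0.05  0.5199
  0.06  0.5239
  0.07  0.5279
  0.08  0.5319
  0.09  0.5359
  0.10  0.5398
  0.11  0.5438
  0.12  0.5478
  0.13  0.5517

0.5239

σ√T = 0.4 × 0.5774 = 0.2309
d₁ = [ln(415/421) + (0.081 + 0.4²/2)·0.3333] / 0.2309 = [-0.0144 + 0.0537] / 0.2309 = 0.1702 which rounds to 0.17
d₂ = d₁ − σ√T = 0.1702 − 0.2309 = -0.0607 which rounds to -0.06
Risk-neutral Pr[S_T < K] = N(−d₂) = N(0.06) = 0.5239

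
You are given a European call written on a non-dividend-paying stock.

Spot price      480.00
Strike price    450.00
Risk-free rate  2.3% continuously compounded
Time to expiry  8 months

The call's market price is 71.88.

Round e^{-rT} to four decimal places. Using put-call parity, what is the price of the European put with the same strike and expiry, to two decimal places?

exp(−rT) = exp(−0.023·0.6667) = 0.9848
Put-call parity: C − P = S − K·e^(−rT) = 480 − 450·0.9848 = 480 − 443.1600 = 36.8400
P = C − (C − P) = 71.88 − (36.8400) = 35.0400

35.04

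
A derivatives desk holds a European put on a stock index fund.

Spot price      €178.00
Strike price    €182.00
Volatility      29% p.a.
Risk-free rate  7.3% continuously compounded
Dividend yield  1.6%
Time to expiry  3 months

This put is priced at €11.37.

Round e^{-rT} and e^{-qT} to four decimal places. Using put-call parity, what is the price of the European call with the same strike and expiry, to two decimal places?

exp(−qT) = exp(−0.016·0.25) = 0.9960;  exp(−rT) = exp(−0.073·0.25) = 0.9819
Put-call parity: C − P = S·e^(−qT) − K·e^(−rT) = 178·0.9960 − 182·0.9819 = 177.2880 − 178.7058 = -1.4178
C = P + (C − P) = 11.37 + (-1.4178) = 9.9522

€9.95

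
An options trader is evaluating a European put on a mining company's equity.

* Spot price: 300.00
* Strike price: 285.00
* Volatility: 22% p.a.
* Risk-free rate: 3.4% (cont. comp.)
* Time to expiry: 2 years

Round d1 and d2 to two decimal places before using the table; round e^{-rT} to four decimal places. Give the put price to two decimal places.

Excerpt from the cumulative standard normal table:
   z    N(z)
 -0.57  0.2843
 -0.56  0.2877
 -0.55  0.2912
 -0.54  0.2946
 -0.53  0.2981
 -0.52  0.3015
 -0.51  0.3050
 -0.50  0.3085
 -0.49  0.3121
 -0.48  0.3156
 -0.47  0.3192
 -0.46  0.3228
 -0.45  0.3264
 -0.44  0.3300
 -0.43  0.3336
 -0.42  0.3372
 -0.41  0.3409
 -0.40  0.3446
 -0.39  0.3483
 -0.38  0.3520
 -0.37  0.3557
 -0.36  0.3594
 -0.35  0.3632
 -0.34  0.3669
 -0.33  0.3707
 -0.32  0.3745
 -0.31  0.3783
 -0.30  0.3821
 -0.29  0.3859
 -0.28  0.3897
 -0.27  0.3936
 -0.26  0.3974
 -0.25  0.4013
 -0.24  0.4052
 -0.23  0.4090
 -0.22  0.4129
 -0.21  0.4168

T = 2;  σ√T = 0.3111
ln(S/K) + (r + σ²/2)T = ln(300/285) + (0.034 + 0.22²/2)·2 = 0.0513 + 0.1164 = 0.1677
d₁ = 0.1677 / 0.3111 = 0.5390 → 0.54
d₂ = d₁ − σ√T = 0.5390 − 0.3111 = 0.2279 → 0.23
exp(−rT) = exp(−0.034·2) = 0.9343
N(−d₂) = N(-0.23) = 0.4090;  N(−d₁) = N(-0.54) = 0.2946
P = 285·0.9343·0.4090 − 300·0.2946 = 108.9067 − 88.3800 = 20.5267

20.53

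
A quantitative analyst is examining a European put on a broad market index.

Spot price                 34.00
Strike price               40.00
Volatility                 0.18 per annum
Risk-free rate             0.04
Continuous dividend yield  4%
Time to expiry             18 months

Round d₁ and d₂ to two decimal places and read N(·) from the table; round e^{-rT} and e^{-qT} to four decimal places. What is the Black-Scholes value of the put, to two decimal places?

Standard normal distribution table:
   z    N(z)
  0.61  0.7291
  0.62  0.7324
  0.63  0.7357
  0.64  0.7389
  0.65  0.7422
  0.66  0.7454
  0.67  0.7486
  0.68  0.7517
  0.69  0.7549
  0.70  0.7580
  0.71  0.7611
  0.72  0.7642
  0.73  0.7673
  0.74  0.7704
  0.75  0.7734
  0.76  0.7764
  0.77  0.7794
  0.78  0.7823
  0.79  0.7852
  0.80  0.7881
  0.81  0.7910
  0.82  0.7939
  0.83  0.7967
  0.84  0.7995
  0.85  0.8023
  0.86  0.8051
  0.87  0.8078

T = 1.5;  σ√T = 0.2205
ln(S/K) + (r − q + σ²/2)T = ln(34/40) + (0.04 − 0.04 + 0.18²/2)·1.5 = -0.1625 + 0.0243 = -0.1382
d₁ = -0.1382 / 0.2205 = -0.6270 ≈ -0.63
d₂ = d₁ − σ√T = -0.6270 − 0.2205 = -0.8474 ≈ -0.85
exp(−qT) = exp(−0.04·1.5) = 0.9418;  exp(−rT) = exp(−0.04·1.5) = 0.9418
N(−d₂) = N(0.85) = 0.8023;  N(−d₁) = N(0.63) = 0.7357
P = 40·0.9418·0.8023 − 34·0.9418·0.7357 = 30.2242 − 23.5580 = 6.6662

6.67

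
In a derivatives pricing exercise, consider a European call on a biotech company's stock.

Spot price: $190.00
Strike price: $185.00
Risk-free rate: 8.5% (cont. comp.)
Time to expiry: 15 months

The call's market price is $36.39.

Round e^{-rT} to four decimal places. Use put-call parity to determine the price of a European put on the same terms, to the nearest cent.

$12.74

exp(−rT) = exp(−0.085·1.25) = 0.8992
Put-call parity: C − P = S − K·e^(−rT) = 190 − 185·0.8992 = 190 − 166.3520 = 23.6480
P = C − (C − P) = 36.39 − (23.6480) = 12.7420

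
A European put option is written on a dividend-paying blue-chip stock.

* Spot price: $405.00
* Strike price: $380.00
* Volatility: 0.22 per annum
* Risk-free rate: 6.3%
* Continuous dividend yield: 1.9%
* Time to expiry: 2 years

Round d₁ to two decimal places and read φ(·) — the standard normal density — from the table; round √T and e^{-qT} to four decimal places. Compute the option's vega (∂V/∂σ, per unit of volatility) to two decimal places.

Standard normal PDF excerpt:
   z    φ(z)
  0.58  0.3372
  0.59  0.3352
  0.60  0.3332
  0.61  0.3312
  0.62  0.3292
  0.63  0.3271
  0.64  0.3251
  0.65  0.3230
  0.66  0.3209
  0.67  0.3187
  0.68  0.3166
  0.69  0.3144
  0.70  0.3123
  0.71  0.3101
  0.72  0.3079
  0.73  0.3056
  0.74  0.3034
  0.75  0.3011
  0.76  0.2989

179.26

T = 2;  σ√T = 0.3111
d₁ = [ln(405/380) + (0.063 − 0.019 + 0.22²/2)·2] / 0.3111 = [0.0637 + 0.1364] / 0.3111 = 0.6432 which rounds to 0.64
√T = √2 = 1.4142
φ(d₁) = φ(0.64) = 0.3251
exp(−qT) = exp(−0.019·2) = 0.9627
vega = S·exp(−qT)·φ(d₁)·√T = 405·0.9627·0.3251·1.4142 = 179.2560
(Call and put vega coincide under Black-Scholes.)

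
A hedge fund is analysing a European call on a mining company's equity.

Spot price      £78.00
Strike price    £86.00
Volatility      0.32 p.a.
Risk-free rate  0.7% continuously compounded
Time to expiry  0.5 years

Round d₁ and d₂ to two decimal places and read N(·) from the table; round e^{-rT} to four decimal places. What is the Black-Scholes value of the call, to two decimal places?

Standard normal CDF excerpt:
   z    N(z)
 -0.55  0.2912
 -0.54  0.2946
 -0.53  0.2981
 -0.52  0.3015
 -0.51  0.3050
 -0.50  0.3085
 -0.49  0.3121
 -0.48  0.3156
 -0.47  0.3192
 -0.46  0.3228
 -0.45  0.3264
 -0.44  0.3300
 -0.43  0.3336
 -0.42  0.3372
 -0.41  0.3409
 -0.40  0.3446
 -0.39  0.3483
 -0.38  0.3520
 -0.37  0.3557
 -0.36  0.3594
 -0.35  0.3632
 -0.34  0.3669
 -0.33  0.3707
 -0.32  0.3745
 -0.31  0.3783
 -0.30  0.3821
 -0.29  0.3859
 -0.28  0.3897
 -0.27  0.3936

£4.26

σ√T = 0.32 × 0.7071 = 0.2263
ln(S/K) + (r + σ²/2)T = ln(78/86) + (0.007 + 0.32²/2)·0.5 = -0.0976 + 0.0291 = -0.0685
d₁ = -0.0685 / 0.2263 = -0.3029 ⇒ -0.30
d₂ = d₁ − σ√T = -0.3029 − 0.2263 = -0.5292 ⇒ -0.53
exp(−rT) = exp(−0.007·0.5) = 0.9965
C = 78·N(-0.30) − 86·0.9965·N(-0.53) = 78·0.3821 − 86·0.9965·0.2981 = 29.8038 − 25.5469 = 4.2569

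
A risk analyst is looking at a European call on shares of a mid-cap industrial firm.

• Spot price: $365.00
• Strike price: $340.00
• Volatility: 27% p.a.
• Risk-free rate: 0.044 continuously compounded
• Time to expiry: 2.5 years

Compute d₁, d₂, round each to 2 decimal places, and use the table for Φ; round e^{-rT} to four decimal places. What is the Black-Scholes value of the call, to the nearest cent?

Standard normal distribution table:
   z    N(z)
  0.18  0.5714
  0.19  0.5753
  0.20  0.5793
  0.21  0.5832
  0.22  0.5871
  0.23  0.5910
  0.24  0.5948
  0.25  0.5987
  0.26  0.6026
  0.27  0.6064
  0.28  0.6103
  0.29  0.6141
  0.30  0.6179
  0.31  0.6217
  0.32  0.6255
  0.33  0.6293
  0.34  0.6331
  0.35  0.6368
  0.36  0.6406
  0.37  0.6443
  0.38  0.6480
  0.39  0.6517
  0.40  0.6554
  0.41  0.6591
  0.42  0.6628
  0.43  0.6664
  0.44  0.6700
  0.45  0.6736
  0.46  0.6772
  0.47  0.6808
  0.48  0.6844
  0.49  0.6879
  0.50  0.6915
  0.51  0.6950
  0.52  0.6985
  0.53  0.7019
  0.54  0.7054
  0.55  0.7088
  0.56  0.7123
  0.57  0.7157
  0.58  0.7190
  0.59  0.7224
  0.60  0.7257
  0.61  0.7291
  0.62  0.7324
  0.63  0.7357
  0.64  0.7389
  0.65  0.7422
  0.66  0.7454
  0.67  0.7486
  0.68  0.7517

$92.07

σ√T = 0.27 × 1.5811 = 0.4269
d₁ = [ln(365/340) + (0.044 + ½·0.27²)·2.5] / (σ√T) = (0.0710 + 0.2011) / 0.4269 = 0.6373 ≈ 0.64
d₂ = 0.6373 − 0.4269 = 0.2104 ≈ 0.21
exp(−rT) = exp(−0.044·2.5) = 0.8958
N(d₁) = N(0.64) = 0.7389;  N(d₂) = N(0.21) = 0.5832
C = 365·0.7389 − 340·0.8958·0.5832 = 269.6985 − 177.6264 = 92.0721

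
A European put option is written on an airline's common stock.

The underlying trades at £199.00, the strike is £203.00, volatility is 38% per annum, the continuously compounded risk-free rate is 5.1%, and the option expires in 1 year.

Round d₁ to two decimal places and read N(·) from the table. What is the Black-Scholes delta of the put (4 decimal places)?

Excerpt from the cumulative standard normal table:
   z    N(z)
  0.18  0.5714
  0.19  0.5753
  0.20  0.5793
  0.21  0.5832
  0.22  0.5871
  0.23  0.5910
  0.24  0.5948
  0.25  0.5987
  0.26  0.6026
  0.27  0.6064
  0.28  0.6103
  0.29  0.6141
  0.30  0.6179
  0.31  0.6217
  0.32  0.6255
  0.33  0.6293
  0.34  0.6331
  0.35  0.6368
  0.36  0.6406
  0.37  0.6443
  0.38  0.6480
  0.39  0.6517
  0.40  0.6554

-0.3936

σ√T = 0.38 × 1.0000 = 0.3800
ln(S/K) + (r + σ²/2)T = ln(199/203) + (0.051 + 0.38²/2)·1 = -0.0199 + 0.1232 = 0.1033
d₁ = 0.1033 / 0.3800 = 0.2718 which rounds to 0.27
N(d₁) = N(0.27) = 0.6064
Δ_put = N(d₁) − 1 = 0.6064 − 1 = -0.3936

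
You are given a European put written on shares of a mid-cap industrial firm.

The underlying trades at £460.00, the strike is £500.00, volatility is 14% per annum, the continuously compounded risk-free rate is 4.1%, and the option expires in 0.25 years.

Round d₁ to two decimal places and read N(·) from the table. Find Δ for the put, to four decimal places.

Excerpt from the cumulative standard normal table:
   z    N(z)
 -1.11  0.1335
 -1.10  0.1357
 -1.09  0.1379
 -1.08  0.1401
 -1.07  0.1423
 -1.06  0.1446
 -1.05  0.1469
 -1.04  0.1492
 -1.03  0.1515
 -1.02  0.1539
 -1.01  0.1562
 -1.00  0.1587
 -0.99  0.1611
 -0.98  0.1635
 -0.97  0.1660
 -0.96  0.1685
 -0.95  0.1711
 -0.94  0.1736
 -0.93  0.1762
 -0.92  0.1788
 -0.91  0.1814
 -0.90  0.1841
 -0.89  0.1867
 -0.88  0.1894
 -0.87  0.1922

σ√T = 0.14·√0.25 = 0.0700
d₁ = [ln(460/500) + (0.041 + 0.14²/2)·0.25] / 0.0700 = [-0.0834 + 0.0127] / 0.0700 = -1.0097 ⇒ -1.01
N(d₁) = N(-1.01) = 0.1562
Δ_put = N(d₁) − 1 = 0.1562 − 1 = -0.8438

-0.8438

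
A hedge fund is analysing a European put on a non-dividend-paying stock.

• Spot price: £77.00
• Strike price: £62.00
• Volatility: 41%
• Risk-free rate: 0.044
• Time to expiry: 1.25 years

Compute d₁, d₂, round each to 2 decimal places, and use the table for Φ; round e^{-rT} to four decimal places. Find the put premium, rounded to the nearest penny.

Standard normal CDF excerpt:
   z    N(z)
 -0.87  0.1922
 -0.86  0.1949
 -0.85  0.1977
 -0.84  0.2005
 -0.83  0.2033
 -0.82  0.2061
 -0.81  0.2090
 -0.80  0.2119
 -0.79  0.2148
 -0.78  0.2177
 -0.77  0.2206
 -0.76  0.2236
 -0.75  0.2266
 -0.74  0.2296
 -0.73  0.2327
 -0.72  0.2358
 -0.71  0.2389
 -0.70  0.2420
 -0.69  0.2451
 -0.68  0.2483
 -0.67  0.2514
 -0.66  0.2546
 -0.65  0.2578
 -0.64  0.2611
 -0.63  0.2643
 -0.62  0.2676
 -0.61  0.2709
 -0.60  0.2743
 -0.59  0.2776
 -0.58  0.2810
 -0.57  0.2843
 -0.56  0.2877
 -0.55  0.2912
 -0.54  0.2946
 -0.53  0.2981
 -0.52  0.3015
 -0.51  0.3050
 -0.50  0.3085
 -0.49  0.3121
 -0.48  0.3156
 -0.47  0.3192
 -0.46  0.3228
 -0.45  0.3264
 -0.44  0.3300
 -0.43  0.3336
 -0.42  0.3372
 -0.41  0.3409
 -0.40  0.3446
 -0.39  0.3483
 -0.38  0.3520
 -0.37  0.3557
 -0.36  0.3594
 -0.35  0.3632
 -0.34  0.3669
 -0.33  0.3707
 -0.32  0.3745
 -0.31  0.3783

σ√T = 0.41 × 1.1180 = 0.4584
d₁ = [ln(77/62) + (0.044 + 0.41²/2)·1.25] / 0.4584 = [0.2167 + 0.1601] / 0.4584 = 0.8219 → 0.82
d₂ = d₁ − σ√T = 0.8219 − 0.4584 = 0.3635 → 0.36
exp(−rT) = exp(−0.044·1.25) = 0.9465
N(−d₂) = N(-0.36) = 0.3594;  N(−d₁) = N(-0.82) = 0.2061
P = 62·0.9465·0.3594 − 77·0.2061 = 21.0907 − 15.8697 = 5.2210

£5.22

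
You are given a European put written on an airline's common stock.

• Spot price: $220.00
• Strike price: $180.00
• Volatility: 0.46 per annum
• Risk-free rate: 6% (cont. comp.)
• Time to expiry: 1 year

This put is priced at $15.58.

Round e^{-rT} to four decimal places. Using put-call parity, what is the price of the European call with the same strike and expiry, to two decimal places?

$66.06

exp(−rT) = exp(−0.06·1) = 0.9418
Put-call parity: C − P = S − K·e^(−rT) = 220 − 180·0.9418 = 220 − 169.5240 = 50.4760
C = P + (C − P) = 15.58 + (50.4760) = 66.0560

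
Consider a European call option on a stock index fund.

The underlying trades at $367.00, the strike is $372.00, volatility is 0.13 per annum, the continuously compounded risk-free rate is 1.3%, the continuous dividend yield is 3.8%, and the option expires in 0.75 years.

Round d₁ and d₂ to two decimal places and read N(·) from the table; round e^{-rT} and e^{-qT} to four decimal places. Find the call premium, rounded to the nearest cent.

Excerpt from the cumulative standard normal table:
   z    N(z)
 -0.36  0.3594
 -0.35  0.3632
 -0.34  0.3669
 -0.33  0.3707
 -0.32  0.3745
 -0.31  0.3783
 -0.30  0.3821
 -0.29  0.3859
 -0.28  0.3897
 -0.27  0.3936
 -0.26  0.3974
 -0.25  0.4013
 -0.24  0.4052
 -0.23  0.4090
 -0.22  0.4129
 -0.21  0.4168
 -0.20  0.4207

$10.72

σ√T = 0.13 × 0.8660 = 0.1126
d₁ = [ln(367/372) + (0.013 − 0.038 + ½·0.13²)·0.75] / (σ√T) = (-0.0135 − 0.0124) / 0.1126 = -0.2304 ≈ -0.23
d₂ = -0.2304 − 0.1126 = -0.3430 ≈ -0.34
exp(−qT) = exp(−0.038·0.75) = 0.9719;  exp(−rT) = exp(−0.013·0.75) = 0.9903
N(d₁) = N(-0.23) = 0.4090;  N(d₂) = N(-0.34) = 0.3669
C = 367·0.9719·0.4090 − 372·0.9903·0.3669 = 145.8851 − 135.1629 = 10.7222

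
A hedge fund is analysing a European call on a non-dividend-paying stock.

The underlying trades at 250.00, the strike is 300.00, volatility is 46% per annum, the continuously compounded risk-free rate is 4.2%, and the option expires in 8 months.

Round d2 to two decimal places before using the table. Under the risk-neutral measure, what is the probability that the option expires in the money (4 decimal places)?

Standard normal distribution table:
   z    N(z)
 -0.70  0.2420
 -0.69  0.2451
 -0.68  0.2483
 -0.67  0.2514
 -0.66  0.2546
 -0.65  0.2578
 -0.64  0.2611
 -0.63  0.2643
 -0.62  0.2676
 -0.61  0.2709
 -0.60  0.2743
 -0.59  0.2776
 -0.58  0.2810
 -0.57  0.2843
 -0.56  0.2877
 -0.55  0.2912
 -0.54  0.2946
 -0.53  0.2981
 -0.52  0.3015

0.2743

σ√T = 0.46·√0.6667 = 0.3756
d₁ = [ln(250/300) + (0.042 + ½·0.46²)·0.6667] / (σ√T) = (-0.1823 + 0.0985) / 0.3756 = -0.2231 which rounds to -0.22
d₂ = -0.2231 − 0.3756 = -0.5987 which rounds to -0.60
Pr(exercise) under Q = N(d₂) = 0.2743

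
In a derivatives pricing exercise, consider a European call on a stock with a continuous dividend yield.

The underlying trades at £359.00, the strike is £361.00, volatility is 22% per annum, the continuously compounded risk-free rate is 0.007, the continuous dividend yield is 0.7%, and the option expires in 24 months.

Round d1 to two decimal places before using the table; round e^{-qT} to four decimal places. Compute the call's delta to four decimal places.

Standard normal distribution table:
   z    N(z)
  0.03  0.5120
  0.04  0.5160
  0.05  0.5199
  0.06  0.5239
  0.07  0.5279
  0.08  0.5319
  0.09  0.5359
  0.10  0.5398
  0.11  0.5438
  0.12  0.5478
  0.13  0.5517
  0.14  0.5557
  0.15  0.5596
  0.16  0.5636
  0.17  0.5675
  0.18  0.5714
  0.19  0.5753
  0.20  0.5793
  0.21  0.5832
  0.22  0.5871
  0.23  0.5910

0.5480

σ√T = 0.22·√2 = 0.3111
d₁ = [ln(359/361) + (0.007 − 0.007 + 0.22²/2)·2] / 0.3111 = [-0.0056 + 0.0484] / 0.3111 = 0.1377 → 0.14
N(d₁) = N(0.14) = 0.5557
Δ_call = exp(−qT)·N(d₁) = 0.9861·0.5557 = 0.5480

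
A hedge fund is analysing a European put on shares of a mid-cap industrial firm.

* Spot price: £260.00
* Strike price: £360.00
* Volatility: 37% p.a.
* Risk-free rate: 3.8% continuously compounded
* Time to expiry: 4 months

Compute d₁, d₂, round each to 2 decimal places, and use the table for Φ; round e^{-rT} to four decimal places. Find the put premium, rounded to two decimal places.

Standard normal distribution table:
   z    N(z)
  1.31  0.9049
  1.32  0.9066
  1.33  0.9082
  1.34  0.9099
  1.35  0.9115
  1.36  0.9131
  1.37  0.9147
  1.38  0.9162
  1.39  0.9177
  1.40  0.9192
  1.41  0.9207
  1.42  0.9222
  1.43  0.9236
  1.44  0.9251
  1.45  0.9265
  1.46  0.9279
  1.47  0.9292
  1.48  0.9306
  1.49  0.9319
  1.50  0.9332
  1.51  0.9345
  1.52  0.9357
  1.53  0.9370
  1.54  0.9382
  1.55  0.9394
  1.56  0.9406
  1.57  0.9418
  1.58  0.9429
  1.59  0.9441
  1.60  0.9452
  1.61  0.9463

σ√T = 0.37·√0.3333 = 0.2136
d₁ = [ln(260/360) + (0.038 + 0.37²/2)·0.3333] / 0.2136 = [-0.3254 + 0.0355] / 0.2136 = -1.3573 ≈ -1.36
d₂ = d₁ − σ√T = -1.3573 − 0.2136 = -1.5709 ≈ -1.57
exp(−rT) = exp(−0.038·0.3333) = 0.9874
N(−d₂) = N(1.57) = 0.9418;  N(−d₁) = N(1.36) = 0.9131
P = 360·0.9874·0.9418 − 260·0.9131 = 334.7760 − 237.4060 = 97.3700

£97.37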